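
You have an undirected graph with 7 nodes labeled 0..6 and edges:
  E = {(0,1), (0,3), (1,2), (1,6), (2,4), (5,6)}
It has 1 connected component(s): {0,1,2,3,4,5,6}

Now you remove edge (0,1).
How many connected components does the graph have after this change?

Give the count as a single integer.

Initial component count: 1
Remove (0,1): it was a bridge. Count increases: 1 -> 2.
  After removal, components: {0,3} {1,2,4,5,6}
New component count: 2

Answer: 2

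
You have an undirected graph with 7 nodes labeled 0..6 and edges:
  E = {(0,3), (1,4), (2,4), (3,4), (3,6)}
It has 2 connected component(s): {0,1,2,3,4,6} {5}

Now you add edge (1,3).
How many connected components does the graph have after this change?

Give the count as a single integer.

Answer: 2

Derivation:
Initial component count: 2
Add (1,3): endpoints already in same component. Count unchanged: 2.
New component count: 2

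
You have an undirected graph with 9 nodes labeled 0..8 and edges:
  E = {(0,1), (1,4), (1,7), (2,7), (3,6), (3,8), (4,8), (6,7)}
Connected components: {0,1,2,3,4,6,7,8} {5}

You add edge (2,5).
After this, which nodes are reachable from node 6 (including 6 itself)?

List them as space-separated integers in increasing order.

Before: nodes reachable from 6: {0,1,2,3,4,6,7,8}
Adding (2,5): merges 6's component with another. Reachability grows.
After: nodes reachable from 6: {0,1,2,3,4,5,6,7,8}

Answer: 0 1 2 3 4 5 6 7 8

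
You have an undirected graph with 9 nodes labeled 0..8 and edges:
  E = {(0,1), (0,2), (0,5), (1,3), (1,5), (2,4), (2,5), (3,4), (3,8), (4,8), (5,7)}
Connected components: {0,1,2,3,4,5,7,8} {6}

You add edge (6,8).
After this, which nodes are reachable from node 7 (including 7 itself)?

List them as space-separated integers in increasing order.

Before: nodes reachable from 7: {0,1,2,3,4,5,7,8}
Adding (6,8): merges 7's component with another. Reachability grows.
After: nodes reachable from 7: {0,1,2,3,4,5,6,7,8}

Answer: 0 1 2 3 4 5 6 7 8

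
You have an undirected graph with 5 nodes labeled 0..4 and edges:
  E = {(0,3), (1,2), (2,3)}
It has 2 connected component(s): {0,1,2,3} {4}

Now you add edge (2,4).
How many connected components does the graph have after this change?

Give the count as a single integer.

Answer: 1

Derivation:
Initial component count: 2
Add (2,4): merges two components. Count decreases: 2 -> 1.
New component count: 1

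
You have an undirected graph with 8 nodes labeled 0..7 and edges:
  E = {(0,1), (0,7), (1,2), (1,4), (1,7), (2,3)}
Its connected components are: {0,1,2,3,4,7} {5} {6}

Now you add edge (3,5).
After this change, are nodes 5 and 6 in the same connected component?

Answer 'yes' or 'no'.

Answer: no

Derivation:
Initial components: {0,1,2,3,4,7} {5} {6}
Adding edge (3,5): merges {0,1,2,3,4,7} and {5}.
New components: {0,1,2,3,4,5,7} {6}
Are 5 and 6 in the same component? no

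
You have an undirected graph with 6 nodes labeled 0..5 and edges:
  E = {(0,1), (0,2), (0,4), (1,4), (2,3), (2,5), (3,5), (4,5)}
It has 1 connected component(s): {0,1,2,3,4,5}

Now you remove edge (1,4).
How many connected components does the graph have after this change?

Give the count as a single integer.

Answer: 1

Derivation:
Initial component count: 1
Remove (1,4): not a bridge. Count unchanged: 1.
  After removal, components: {0,1,2,3,4,5}
New component count: 1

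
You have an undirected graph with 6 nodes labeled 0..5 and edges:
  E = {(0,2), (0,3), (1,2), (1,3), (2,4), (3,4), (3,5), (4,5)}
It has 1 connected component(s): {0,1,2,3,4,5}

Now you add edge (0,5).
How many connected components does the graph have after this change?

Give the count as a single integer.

Answer: 1

Derivation:
Initial component count: 1
Add (0,5): endpoints already in same component. Count unchanged: 1.
New component count: 1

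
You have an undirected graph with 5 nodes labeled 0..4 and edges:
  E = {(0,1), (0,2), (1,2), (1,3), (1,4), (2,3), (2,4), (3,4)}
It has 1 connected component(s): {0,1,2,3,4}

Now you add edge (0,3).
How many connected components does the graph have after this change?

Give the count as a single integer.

Initial component count: 1
Add (0,3): endpoints already in same component. Count unchanged: 1.
New component count: 1

Answer: 1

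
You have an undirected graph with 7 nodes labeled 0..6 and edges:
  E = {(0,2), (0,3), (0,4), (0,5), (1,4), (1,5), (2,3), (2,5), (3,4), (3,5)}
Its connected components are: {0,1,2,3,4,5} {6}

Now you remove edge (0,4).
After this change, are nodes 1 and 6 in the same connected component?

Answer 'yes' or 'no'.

Initial components: {0,1,2,3,4,5} {6}
Removing edge (0,4): not a bridge — component count unchanged at 2.
New components: {0,1,2,3,4,5} {6}
Are 1 and 6 in the same component? no

Answer: no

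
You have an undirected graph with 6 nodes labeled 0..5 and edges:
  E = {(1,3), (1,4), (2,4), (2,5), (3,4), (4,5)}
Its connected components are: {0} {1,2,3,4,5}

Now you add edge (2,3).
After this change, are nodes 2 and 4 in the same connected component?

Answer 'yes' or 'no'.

Initial components: {0} {1,2,3,4,5}
Adding edge (2,3): both already in same component {1,2,3,4,5}. No change.
New components: {0} {1,2,3,4,5}
Are 2 and 4 in the same component? yes

Answer: yes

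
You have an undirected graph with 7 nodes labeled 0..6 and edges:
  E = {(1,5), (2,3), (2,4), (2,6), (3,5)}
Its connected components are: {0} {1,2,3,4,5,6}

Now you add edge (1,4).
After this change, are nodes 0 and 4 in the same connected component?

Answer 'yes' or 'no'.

Answer: no

Derivation:
Initial components: {0} {1,2,3,4,5,6}
Adding edge (1,4): both already in same component {1,2,3,4,5,6}. No change.
New components: {0} {1,2,3,4,5,6}
Are 0 and 4 in the same component? no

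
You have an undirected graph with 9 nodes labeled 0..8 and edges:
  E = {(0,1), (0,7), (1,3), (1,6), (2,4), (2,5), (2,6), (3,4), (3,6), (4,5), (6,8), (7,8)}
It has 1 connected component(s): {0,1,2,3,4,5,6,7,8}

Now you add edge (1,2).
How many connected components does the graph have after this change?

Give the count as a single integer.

Initial component count: 1
Add (1,2): endpoints already in same component. Count unchanged: 1.
New component count: 1

Answer: 1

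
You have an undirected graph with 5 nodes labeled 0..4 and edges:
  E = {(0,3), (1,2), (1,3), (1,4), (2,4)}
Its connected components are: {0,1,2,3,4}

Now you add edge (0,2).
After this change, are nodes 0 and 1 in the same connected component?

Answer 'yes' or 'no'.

Answer: yes

Derivation:
Initial components: {0,1,2,3,4}
Adding edge (0,2): both already in same component {0,1,2,3,4}. No change.
New components: {0,1,2,3,4}
Are 0 and 1 in the same component? yes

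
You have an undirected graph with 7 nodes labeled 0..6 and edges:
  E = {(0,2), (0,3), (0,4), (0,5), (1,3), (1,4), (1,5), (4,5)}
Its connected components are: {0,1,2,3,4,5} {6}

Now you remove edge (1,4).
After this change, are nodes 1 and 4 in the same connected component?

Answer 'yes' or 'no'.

Answer: yes

Derivation:
Initial components: {0,1,2,3,4,5} {6}
Removing edge (1,4): not a bridge — component count unchanged at 2.
New components: {0,1,2,3,4,5} {6}
Are 1 and 4 in the same component? yes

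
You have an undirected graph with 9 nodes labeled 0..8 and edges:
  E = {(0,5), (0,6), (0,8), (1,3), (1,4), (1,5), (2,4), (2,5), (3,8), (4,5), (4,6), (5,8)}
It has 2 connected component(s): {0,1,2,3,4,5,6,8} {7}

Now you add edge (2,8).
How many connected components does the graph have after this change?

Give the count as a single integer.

Initial component count: 2
Add (2,8): endpoints already in same component. Count unchanged: 2.
New component count: 2

Answer: 2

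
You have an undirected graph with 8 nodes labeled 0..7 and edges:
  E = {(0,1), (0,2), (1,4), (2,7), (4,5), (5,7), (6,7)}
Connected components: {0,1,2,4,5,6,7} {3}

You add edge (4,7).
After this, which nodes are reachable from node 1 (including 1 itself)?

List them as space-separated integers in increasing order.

Before: nodes reachable from 1: {0,1,2,4,5,6,7}
Adding (4,7): both endpoints already in same component. Reachability from 1 unchanged.
After: nodes reachable from 1: {0,1,2,4,5,6,7}

Answer: 0 1 2 4 5 6 7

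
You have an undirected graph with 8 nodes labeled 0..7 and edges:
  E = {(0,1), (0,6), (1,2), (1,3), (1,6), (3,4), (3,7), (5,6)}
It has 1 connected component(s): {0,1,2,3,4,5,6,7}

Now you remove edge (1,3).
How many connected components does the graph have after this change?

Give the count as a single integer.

Answer: 2

Derivation:
Initial component count: 1
Remove (1,3): it was a bridge. Count increases: 1 -> 2.
  After removal, components: {0,1,2,5,6} {3,4,7}
New component count: 2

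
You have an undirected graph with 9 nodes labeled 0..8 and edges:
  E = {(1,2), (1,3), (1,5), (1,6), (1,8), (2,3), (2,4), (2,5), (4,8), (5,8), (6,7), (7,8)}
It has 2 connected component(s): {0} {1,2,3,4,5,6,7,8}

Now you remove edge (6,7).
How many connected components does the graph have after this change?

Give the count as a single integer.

Initial component count: 2
Remove (6,7): not a bridge. Count unchanged: 2.
  After removal, components: {0} {1,2,3,4,5,6,7,8}
New component count: 2

Answer: 2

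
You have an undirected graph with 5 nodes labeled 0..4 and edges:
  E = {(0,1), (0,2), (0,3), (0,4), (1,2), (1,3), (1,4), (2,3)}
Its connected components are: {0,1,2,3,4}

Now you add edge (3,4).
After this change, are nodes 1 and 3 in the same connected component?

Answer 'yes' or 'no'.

Answer: yes

Derivation:
Initial components: {0,1,2,3,4}
Adding edge (3,4): both already in same component {0,1,2,3,4}. No change.
New components: {0,1,2,3,4}
Are 1 and 3 in the same component? yes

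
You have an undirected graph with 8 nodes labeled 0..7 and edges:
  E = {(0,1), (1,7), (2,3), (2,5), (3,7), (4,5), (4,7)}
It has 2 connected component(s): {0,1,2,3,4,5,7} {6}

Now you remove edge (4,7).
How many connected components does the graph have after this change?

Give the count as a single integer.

Answer: 2

Derivation:
Initial component count: 2
Remove (4,7): not a bridge. Count unchanged: 2.
  After removal, components: {0,1,2,3,4,5,7} {6}
New component count: 2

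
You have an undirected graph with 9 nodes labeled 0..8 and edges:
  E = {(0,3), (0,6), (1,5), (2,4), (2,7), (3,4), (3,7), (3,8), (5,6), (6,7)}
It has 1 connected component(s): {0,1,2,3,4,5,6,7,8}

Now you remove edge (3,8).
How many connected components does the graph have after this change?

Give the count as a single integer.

Answer: 2

Derivation:
Initial component count: 1
Remove (3,8): it was a bridge. Count increases: 1 -> 2.
  After removal, components: {0,1,2,3,4,5,6,7} {8}
New component count: 2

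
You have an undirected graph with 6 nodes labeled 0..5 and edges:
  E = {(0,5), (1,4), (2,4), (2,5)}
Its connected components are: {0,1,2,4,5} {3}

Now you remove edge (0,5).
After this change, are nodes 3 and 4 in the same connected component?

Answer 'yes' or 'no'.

Initial components: {0,1,2,4,5} {3}
Removing edge (0,5): it was a bridge — component count 2 -> 3.
New components: {0} {1,2,4,5} {3}
Are 3 and 4 in the same component? no

Answer: no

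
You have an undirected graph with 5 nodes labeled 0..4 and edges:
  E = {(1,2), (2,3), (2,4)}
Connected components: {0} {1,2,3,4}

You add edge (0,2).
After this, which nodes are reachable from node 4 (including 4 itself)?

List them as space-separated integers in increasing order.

Answer: 0 1 2 3 4

Derivation:
Before: nodes reachable from 4: {1,2,3,4}
Adding (0,2): merges 4's component with another. Reachability grows.
After: nodes reachable from 4: {0,1,2,3,4}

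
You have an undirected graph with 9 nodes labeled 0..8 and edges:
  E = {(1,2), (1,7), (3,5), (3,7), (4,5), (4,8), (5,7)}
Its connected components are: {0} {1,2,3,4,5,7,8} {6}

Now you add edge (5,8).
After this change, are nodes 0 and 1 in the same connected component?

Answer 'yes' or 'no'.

Initial components: {0} {1,2,3,4,5,7,8} {6}
Adding edge (5,8): both already in same component {1,2,3,4,5,7,8}. No change.
New components: {0} {1,2,3,4,5,7,8} {6}
Are 0 and 1 in the same component? no

Answer: no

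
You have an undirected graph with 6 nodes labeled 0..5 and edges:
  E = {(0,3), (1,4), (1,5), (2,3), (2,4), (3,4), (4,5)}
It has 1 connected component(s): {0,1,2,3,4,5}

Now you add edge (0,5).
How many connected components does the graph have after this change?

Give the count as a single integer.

Answer: 1

Derivation:
Initial component count: 1
Add (0,5): endpoints already in same component. Count unchanged: 1.
New component count: 1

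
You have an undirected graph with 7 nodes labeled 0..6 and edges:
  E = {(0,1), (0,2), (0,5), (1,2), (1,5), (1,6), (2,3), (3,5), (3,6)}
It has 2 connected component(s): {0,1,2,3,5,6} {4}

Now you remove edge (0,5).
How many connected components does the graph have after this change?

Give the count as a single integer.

Initial component count: 2
Remove (0,5): not a bridge. Count unchanged: 2.
  After removal, components: {0,1,2,3,5,6} {4}
New component count: 2

Answer: 2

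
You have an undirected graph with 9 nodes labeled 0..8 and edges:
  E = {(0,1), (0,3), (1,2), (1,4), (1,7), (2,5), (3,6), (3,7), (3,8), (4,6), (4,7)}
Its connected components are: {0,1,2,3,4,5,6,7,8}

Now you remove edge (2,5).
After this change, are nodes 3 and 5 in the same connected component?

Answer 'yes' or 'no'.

Answer: no

Derivation:
Initial components: {0,1,2,3,4,5,6,7,8}
Removing edge (2,5): it was a bridge — component count 1 -> 2.
New components: {0,1,2,3,4,6,7,8} {5}
Are 3 and 5 in the same component? no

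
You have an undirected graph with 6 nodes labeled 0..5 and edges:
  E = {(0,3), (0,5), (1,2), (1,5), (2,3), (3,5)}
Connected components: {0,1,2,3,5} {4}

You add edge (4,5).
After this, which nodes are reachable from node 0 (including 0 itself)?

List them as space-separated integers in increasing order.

Answer: 0 1 2 3 4 5

Derivation:
Before: nodes reachable from 0: {0,1,2,3,5}
Adding (4,5): merges 0's component with another. Reachability grows.
After: nodes reachable from 0: {0,1,2,3,4,5}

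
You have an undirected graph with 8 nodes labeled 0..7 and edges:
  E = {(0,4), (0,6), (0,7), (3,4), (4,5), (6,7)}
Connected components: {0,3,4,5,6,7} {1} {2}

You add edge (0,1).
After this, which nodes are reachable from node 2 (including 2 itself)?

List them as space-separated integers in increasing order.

Answer: 2

Derivation:
Before: nodes reachable from 2: {2}
Adding (0,1): merges two components, but neither contains 2. Reachability from 2 unchanged.
After: nodes reachable from 2: {2}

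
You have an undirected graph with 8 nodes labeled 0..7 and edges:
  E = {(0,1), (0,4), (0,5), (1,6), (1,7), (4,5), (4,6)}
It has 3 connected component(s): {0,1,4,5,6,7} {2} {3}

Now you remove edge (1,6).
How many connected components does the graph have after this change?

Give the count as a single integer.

Answer: 3

Derivation:
Initial component count: 3
Remove (1,6): not a bridge. Count unchanged: 3.
  After removal, components: {0,1,4,5,6,7} {2} {3}
New component count: 3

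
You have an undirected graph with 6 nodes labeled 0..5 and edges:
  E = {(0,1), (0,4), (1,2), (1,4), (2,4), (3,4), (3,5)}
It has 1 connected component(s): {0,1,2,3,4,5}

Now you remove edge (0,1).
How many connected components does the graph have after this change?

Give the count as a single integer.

Answer: 1

Derivation:
Initial component count: 1
Remove (0,1): not a bridge. Count unchanged: 1.
  After removal, components: {0,1,2,3,4,5}
New component count: 1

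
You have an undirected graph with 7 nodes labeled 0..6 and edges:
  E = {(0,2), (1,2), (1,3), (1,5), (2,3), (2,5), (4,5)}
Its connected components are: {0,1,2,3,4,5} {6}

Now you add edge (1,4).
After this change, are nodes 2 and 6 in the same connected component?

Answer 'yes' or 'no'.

Initial components: {0,1,2,3,4,5} {6}
Adding edge (1,4): both already in same component {0,1,2,3,4,5}. No change.
New components: {0,1,2,3,4,5} {6}
Are 2 and 6 in the same component? no

Answer: no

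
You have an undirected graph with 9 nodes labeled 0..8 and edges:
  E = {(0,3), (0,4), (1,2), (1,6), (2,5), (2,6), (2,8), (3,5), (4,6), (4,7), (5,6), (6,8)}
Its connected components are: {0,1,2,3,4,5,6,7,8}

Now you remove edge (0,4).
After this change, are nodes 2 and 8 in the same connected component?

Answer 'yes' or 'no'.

Initial components: {0,1,2,3,4,5,6,7,8}
Removing edge (0,4): not a bridge — component count unchanged at 1.
New components: {0,1,2,3,4,5,6,7,8}
Are 2 and 8 in the same component? yes

Answer: yes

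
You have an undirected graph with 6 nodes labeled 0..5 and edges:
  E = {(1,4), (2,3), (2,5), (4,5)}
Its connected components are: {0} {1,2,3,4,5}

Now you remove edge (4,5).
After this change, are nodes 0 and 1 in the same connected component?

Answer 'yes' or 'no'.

Answer: no

Derivation:
Initial components: {0} {1,2,3,4,5}
Removing edge (4,5): it was a bridge — component count 2 -> 3.
New components: {0} {1,4} {2,3,5}
Are 0 and 1 in the same component? no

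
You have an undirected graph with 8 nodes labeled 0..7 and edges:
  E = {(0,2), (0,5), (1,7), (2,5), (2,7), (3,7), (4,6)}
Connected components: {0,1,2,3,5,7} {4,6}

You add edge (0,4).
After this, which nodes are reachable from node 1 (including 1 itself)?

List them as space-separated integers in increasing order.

Answer: 0 1 2 3 4 5 6 7

Derivation:
Before: nodes reachable from 1: {0,1,2,3,5,7}
Adding (0,4): merges 1's component with another. Reachability grows.
After: nodes reachable from 1: {0,1,2,3,4,5,6,7}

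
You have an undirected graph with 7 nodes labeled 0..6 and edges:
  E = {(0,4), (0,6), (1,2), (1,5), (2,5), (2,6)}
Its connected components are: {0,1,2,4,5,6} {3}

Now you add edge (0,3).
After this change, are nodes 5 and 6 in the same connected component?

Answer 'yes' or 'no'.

Answer: yes

Derivation:
Initial components: {0,1,2,4,5,6} {3}
Adding edge (0,3): merges {0,1,2,4,5,6} and {3}.
New components: {0,1,2,3,4,5,6}
Are 5 and 6 in the same component? yes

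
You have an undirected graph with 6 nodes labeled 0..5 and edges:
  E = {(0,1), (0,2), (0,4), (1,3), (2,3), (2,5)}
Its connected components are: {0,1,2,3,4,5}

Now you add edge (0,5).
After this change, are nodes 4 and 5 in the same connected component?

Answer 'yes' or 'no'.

Initial components: {0,1,2,3,4,5}
Adding edge (0,5): both already in same component {0,1,2,3,4,5}. No change.
New components: {0,1,2,3,4,5}
Are 4 and 5 in the same component? yes

Answer: yes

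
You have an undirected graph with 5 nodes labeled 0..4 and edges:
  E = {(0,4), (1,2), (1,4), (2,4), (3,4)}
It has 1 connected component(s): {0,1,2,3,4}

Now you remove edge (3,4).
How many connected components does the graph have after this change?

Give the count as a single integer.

Answer: 2

Derivation:
Initial component count: 1
Remove (3,4): it was a bridge. Count increases: 1 -> 2.
  After removal, components: {0,1,2,4} {3}
New component count: 2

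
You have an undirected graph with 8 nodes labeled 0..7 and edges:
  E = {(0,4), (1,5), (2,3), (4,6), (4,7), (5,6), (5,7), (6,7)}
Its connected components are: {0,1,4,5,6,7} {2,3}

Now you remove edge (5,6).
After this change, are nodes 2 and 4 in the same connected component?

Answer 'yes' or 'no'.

Initial components: {0,1,4,5,6,7} {2,3}
Removing edge (5,6): not a bridge — component count unchanged at 2.
New components: {0,1,4,5,6,7} {2,3}
Are 2 and 4 in the same component? no

Answer: no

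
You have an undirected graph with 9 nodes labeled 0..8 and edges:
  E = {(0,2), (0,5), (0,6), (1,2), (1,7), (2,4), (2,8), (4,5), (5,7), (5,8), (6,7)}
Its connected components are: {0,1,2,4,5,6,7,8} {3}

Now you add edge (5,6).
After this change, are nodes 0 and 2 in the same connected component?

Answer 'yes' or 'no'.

Answer: yes

Derivation:
Initial components: {0,1,2,4,5,6,7,8} {3}
Adding edge (5,6): both already in same component {0,1,2,4,5,6,7,8}. No change.
New components: {0,1,2,4,5,6,7,8} {3}
Are 0 and 2 in the same component? yes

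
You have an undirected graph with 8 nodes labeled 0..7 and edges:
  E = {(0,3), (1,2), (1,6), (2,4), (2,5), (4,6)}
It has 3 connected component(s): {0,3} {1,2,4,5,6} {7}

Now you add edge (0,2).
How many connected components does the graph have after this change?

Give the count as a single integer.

Answer: 2

Derivation:
Initial component count: 3
Add (0,2): merges two components. Count decreases: 3 -> 2.
New component count: 2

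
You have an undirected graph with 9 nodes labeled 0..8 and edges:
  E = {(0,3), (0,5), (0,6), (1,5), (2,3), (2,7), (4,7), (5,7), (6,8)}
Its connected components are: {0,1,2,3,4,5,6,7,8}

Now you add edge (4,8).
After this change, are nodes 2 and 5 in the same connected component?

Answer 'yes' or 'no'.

Initial components: {0,1,2,3,4,5,6,7,8}
Adding edge (4,8): both already in same component {0,1,2,3,4,5,6,7,8}. No change.
New components: {0,1,2,3,4,5,6,7,8}
Are 2 and 5 in the same component? yes

Answer: yes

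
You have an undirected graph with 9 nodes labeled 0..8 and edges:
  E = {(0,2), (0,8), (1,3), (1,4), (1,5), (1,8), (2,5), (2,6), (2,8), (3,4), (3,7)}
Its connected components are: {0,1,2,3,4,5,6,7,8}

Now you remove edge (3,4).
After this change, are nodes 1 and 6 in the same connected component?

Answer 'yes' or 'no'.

Answer: yes

Derivation:
Initial components: {0,1,2,3,4,5,6,7,8}
Removing edge (3,4): not a bridge — component count unchanged at 1.
New components: {0,1,2,3,4,5,6,7,8}
Are 1 and 6 in the same component? yes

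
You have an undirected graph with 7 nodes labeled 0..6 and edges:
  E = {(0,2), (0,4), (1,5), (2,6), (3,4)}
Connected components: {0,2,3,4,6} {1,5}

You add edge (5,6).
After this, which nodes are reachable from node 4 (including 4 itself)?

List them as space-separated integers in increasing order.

Answer: 0 1 2 3 4 5 6

Derivation:
Before: nodes reachable from 4: {0,2,3,4,6}
Adding (5,6): merges 4's component with another. Reachability grows.
After: nodes reachable from 4: {0,1,2,3,4,5,6}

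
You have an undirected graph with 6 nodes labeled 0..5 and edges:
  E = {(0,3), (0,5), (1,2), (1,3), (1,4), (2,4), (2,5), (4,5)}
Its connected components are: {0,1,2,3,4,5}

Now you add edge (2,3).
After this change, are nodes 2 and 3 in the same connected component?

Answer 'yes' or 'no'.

Initial components: {0,1,2,3,4,5}
Adding edge (2,3): both already in same component {0,1,2,3,4,5}. No change.
New components: {0,1,2,3,4,5}
Are 2 and 3 in the same component? yes

Answer: yes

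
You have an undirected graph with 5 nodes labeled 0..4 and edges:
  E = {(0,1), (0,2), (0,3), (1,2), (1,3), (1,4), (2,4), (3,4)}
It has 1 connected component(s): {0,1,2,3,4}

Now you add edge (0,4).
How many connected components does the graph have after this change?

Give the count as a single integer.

Initial component count: 1
Add (0,4): endpoints already in same component. Count unchanged: 1.
New component count: 1

Answer: 1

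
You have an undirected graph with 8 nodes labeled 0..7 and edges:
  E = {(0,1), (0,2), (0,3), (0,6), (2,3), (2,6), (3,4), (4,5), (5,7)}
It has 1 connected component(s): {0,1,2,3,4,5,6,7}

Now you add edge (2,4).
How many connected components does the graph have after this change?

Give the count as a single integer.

Answer: 1

Derivation:
Initial component count: 1
Add (2,4): endpoints already in same component. Count unchanged: 1.
New component count: 1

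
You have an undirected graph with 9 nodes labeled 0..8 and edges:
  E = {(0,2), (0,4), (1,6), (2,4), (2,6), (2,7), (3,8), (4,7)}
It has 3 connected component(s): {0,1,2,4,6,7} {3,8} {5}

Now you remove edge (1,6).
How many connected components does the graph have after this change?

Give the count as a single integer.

Answer: 4

Derivation:
Initial component count: 3
Remove (1,6): it was a bridge. Count increases: 3 -> 4.
  After removal, components: {0,2,4,6,7} {1} {3,8} {5}
New component count: 4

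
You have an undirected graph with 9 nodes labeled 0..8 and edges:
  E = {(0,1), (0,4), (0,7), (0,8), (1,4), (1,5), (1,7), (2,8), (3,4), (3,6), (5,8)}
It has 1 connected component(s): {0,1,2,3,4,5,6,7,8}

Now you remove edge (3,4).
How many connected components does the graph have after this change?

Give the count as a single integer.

Initial component count: 1
Remove (3,4): it was a bridge. Count increases: 1 -> 2.
  After removal, components: {0,1,2,4,5,7,8} {3,6}
New component count: 2

Answer: 2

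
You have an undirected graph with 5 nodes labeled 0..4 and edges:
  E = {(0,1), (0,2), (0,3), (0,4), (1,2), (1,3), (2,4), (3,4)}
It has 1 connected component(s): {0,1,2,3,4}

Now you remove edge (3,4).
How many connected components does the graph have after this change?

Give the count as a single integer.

Answer: 1

Derivation:
Initial component count: 1
Remove (3,4): not a bridge. Count unchanged: 1.
  After removal, components: {0,1,2,3,4}
New component count: 1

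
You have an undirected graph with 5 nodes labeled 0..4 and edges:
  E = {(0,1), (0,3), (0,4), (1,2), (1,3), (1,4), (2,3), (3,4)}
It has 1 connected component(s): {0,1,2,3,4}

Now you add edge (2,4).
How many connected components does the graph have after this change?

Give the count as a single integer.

Answer: 1

Derivation:
Initial component count: 1
Add (2,4): endpoints already in same component. Count unchanged: 1.
New component count: 1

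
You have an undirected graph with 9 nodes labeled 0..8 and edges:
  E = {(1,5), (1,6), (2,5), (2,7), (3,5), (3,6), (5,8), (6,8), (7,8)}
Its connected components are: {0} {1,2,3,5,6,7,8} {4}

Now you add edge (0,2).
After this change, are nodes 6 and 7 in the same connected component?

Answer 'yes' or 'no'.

Answer: yes

Derivation:
Initial components: {0} {1,2,3,5,6,7,8} {4}
Adding edge (0,2): merges {0} and {1,2,3,5,6,7,8}.
New components: {0,1,2,3,5,6,7,8} {4}
Are 6 and 7 in the same component? yes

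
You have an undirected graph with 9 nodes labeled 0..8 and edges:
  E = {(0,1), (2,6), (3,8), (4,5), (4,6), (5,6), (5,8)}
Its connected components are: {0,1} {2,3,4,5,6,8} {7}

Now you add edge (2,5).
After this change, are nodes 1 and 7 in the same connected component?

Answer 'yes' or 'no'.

Answer: no

Derivation:
Initial components: {0,1} {2,3,4,5,6,8} {7}
Adding edge (2,5): both already in same component {2,3,4,5,6,8}. No change.
New components: {0,1} {2,3,4,5,6,8} {7}
Are 1 and 7 in the same component? no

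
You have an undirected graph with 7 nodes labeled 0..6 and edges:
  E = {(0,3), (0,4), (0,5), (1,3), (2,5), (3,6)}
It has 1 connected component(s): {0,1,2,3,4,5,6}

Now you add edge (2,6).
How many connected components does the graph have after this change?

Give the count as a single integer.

Answer: 1

Derivation:
Initial component count: 1
Add (2,6): endpoints already in same component. Count unchanged: 1.
New component count: 1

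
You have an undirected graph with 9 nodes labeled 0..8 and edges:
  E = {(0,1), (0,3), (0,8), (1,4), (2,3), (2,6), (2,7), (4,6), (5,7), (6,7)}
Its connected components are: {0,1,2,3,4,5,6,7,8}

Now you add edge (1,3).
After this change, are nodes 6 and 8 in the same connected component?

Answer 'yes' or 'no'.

Answer: yes

Derivation:
Initial components: {0,1,2,3,4,5,6,7,8}
Adding edge (1,3): both already in same component {0,1,2,3,4,5,6,7,8}. No change.
New components: {0,1,2,3,4,5,6,7,8}
Are 6 and 8 in the same component? yes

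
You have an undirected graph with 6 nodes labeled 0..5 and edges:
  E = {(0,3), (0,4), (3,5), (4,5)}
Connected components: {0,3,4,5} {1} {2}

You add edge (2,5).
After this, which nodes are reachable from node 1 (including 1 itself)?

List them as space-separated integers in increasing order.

Before: nodes reachable from 1: {1}
Adding (2,5): merges two components, but neither contains 1. Reachability from 1 unchanged.
After: nodes reachable from 1: {1}

Answer: 1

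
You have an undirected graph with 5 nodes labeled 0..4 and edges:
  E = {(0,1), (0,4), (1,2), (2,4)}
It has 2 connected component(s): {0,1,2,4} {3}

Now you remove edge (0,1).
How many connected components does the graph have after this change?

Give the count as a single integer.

Initial component count: 2
Remove (0,1): not a bridge. Count unchanged: 2.
  After removal, components: {0,1,2,4} {3}
New component count: 2

Answer: 2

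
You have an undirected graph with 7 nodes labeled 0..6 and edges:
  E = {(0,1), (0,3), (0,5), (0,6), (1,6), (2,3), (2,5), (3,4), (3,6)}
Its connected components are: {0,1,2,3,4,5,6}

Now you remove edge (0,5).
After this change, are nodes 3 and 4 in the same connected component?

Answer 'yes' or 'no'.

Initial components: {0,1,2,3,4,5,6}
Removing edge (0,5): not a bridge — component count unchanged at 1.
New components: {0,1,2,3,4,5,6}
Are 3 and 4 in the same component? yes

Answer: yes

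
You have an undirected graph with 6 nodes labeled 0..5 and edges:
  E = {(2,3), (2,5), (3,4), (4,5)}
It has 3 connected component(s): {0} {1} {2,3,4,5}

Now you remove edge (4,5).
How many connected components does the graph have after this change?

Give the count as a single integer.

Answer: 3

Derivation:
Initial component count: 3
Remove (4,5): not a bridge. Count unchanged: 3.
  After removal, components: {0} {1} {2,3,4,5}
New component count: 3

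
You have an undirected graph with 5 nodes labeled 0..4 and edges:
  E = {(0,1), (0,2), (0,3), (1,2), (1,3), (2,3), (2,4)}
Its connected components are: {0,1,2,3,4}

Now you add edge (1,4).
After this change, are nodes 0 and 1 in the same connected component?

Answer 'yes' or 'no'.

Answer: yes

Derivation:
Initial components: {0,1,2,3,4}
Adding edge (1,4): both already in same component {0,1,2,3,4}. No change.
New components: {0,1,2,3,4}
Are 0 and 1 in the same component? yes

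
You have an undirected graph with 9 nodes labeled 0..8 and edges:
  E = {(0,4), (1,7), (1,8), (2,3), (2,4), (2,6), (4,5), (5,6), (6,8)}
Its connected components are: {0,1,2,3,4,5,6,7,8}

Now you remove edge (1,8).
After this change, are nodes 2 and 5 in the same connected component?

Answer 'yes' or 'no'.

Answer: yes

Derivation:
Initial components: {0,1,2,3,4,5,6,7,8}
Removing edge (1,8): it was a bridge — component count 1 -> 2.
New components: {0,2,3,4,5,6,8} {1,7}
Are 2 and 5 in the same component? yes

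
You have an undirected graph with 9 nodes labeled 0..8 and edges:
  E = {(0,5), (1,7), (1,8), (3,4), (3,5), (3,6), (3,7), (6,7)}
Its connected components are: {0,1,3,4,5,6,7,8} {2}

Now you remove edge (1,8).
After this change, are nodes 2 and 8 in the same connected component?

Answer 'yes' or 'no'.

Initial components: {0,1,3,4,5,6,7,8} {2}
Removing edge (1,8): it was a bridge — component count 2 -> 3.
New components: {0,1,3,4,5,6,7} {2} {8}
Are 2 and 8 in the same component? no

Answer: no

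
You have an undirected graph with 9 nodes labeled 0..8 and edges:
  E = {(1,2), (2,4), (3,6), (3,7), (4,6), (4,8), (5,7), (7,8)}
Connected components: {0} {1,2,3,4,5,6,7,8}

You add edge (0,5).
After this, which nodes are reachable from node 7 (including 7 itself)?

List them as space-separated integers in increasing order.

Answer: 0 1 2 3 4 5 6 7 8

Derivation:
Before: nodes reachable from 7: {1,2,3,4,5,6,7,8}
Adding (0,5): merges 7's component with another. Reachability grows.
After: nodes reachable from 7: {0,1,2,3,4,5,6,7,8}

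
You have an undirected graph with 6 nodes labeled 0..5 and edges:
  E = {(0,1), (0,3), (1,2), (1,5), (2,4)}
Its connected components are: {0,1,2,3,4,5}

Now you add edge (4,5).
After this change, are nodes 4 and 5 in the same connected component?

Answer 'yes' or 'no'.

Answer: yes

Derivation:
Initial components: {0,1,2,3,4,5}
Adding edge (4,5): both already in same component {0,1,2,3,4,5}. No change.
New components: {0,1,2,3,4,5}
Are 4 and 5 in the same component? yes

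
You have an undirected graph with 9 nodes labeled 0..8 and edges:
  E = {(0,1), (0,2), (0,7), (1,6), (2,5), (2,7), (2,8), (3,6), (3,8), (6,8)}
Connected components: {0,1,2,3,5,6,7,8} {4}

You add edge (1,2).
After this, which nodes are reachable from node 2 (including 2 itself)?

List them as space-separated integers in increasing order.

Before: nodes reachable from 2: {0,1,2,3,5,6,7,8}
Adding (1,2): both endpoints already in same component. Reachability from 2 unchanged.
After: nodes reachable from 2: {0,1,2,3,5,6,7,8}

Answer: 0 1 2 3 5 6 7 8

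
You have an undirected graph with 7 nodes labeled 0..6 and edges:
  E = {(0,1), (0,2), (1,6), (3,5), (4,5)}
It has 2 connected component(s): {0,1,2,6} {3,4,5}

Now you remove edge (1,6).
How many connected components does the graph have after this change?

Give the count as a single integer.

Answer: 3

Derivation:
Initial component count: 2
Remove (1,6): it was a bridge. Count increases: 2 -> 3.
  After removal, components: {0,1,2} {3,4,5} {6}
New component count: 3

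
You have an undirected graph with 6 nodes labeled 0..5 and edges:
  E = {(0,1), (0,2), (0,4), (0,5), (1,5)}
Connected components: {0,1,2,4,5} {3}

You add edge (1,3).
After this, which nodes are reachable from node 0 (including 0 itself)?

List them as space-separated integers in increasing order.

Answer: 0 1 2 3 4 5

Derivation:
Before: nodes reachable from 0: {0,1,2,4,5}
Adding (1,3): merges 0's component with another. Reachability grows.
After: nodes reachable from 0: {0,1,2,3,4,5}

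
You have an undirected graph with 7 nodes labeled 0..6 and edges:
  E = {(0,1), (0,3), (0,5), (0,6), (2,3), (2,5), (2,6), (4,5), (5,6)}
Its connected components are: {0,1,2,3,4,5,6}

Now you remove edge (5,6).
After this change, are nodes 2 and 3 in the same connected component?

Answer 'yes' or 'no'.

Initial components: {0,1,2,3,4,5,6}
Removing edge (5,6): not a bridge — component count unchanged at 1.
New components: {0,1,2,3,4,5,6}
Are 2 and 3 in the same component? yes

Answer: yes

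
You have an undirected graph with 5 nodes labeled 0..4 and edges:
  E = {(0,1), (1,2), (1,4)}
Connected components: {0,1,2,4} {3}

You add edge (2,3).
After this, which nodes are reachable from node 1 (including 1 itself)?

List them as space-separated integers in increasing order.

Answer: 0 1 2 3 4

Derivation:
Before: nodes reachable from 1: {0,1,2,4}
Adding (2,3): merges 1's component with another. Reachability grows.
After: nodes reachable from 1: {0,1,2,3,4}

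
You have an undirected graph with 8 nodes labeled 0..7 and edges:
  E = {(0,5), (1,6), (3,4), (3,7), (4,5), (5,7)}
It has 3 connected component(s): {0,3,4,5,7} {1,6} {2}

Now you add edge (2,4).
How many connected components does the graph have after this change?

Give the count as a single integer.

Initial component count: 3
Add (2,4): merges two components. Count decreases: 3 -> 2.
New component count: 2

Answer: 2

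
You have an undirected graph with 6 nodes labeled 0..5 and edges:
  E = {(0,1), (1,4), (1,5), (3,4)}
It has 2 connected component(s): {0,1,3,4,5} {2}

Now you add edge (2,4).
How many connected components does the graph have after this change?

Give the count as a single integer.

Answer: 1

Derivation:
Initial component count: 2
Add (2,4): merges two components. Count decreases: 2 -> 1.
New component count: 1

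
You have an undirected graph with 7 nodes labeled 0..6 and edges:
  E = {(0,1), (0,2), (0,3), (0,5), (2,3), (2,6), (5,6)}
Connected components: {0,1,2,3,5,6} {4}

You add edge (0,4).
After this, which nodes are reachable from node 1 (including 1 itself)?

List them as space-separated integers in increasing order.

Before: nodes reachable from 1: {0,1,2,3,5,6}
Adding (0,4): merges 1's component with another. Reachability grows.
After: nodes reachable from 1: {0,1,2,3,4,5,6}

Answer: 0 1 2 3 4 5 6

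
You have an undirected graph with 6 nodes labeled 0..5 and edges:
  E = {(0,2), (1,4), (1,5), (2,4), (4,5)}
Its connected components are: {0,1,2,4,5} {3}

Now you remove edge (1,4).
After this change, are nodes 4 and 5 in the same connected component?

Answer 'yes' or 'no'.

Initial components: {0,1,2,4,5} {3}
Removing edge (1,4): not a bridge — component count unchanged at 2.
New components: {0,1,2,4,5} {3}
Are 4 and 5 in the same component? yes

Answer: yes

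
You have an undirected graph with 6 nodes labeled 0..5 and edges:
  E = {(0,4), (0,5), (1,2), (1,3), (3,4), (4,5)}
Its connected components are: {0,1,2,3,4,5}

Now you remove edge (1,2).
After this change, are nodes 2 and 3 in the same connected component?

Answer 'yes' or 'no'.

Answer: no

Derivation:
Initial components: {0,1,2,3,4,5}
Removing edge (1,2): it was a bridge — component count 1 -> 2.
New components: {0,1,3,4,5} {2}
Are 2 and 3 in the same component? no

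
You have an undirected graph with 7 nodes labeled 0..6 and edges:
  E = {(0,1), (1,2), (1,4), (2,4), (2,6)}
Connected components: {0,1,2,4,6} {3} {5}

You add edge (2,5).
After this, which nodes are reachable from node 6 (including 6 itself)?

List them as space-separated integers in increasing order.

Answer: 0 1 2 4 5 6

Derivation:
Before: nodes reachable from 6: {0,1,2,4,6}
Adding (2,5): merges 6's component with another. Reachability grows.
After: nodes reachable from 6: {0,1,2,4,5,6}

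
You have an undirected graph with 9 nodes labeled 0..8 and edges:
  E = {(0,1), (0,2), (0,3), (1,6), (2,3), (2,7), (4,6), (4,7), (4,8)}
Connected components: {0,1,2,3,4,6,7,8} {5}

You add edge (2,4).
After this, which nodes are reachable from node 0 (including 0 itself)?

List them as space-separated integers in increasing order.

Before: nodes reachable from 0: {0,1,2,3,4,6,7,8}
Adding (2,4): both endpoints already in same component. Reachability from 0 unchanged.
After: nodes reachable from 0: {0,1,2,3,4,6,7,8}

Answer: 0 1 2 3 4 6 7 8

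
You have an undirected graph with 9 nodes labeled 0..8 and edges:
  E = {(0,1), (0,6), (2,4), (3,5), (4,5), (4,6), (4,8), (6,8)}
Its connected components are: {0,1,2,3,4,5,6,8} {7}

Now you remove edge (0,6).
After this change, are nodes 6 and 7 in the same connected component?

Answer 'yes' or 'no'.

Answer: no

Derivation:
Initial components: {0,1,2,3,4,5,6,8} {7}
Removing edge (0,6): it was a bridge — component count 2 -> 3.
New components: {0,1} {2,3,4,5,6,8} {7}
Are 6 and 7 in the same component? no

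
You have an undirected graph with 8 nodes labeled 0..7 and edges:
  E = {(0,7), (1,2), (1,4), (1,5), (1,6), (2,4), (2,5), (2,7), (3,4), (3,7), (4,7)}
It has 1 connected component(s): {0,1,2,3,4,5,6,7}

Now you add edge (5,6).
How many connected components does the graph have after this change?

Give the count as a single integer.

Initial component count: 1
Add (5,6): endpoints already in same component. Count unchanged: 1.
New component count: 1

Answer: 1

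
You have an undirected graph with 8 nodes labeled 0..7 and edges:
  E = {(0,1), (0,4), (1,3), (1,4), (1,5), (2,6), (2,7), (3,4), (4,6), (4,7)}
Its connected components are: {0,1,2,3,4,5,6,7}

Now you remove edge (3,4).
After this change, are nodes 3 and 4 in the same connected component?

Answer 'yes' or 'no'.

Answer: yes

Derivation:
Initial components: {0,1,2,3,4,5,6,7}
Removing edge (3,4): not a bridge — component count unchanged at 1.
New components: {0,1,2,3,4,5,6,7}
Are 3 and 4 in the same component? yes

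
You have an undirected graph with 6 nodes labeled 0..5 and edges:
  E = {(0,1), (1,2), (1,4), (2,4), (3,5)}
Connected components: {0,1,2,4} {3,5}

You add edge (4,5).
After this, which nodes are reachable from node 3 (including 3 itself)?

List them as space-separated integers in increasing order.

Answer: 0 1 2 3 4 5

Derivation:
Before: nodes reachable from 3: {3,5}
Adding (4,5): merges 3's component with another. Reachability grows.
After: nodes reachable from 3: {0,1,2,3,4,5}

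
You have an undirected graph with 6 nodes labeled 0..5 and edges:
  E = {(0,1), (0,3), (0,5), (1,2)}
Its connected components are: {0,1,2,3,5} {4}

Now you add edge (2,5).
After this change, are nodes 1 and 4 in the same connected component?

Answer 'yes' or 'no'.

Initial components: {0,1,2,3,5} {4}
Adding edge (2,5): both already in same component {0,1,2,3,5}. No change.
New components: {0,1,2,3,5} {4}
Are 1 and 4 in the same component? no

Answer: no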